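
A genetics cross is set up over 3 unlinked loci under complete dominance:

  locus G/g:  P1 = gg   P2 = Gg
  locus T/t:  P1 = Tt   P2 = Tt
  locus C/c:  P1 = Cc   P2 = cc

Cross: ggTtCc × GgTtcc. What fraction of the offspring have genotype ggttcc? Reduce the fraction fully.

P(ggttcc) = 1/16

ggTtCc gametes: gTC×2, gTc×2, gtC×2, gtc×2
GgTtcc gametes: GTc×2, Gtc×2, gTc×2, gtc×2
ggTtCc×GgTtcc grid (8·8=64): GgTTCc=4 GgTTcc=4 GgTtCc=8 GgTtcc=8 GgttCc=4 Ggttcc=4 ggTTCc=4 ggTTcc=4 ggTtCc=8 ggTtcc=8 ggttCc=4 ggttcc=4
ggttcc hits 4/64; gcd=4; 4÷4/64÷4 = 1/16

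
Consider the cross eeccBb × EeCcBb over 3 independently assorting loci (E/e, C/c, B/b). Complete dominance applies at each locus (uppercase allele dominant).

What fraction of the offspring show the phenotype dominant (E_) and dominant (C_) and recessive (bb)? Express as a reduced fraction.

P(E_ C_ bb) = 1/16

eeccBb gametes: ecB×4, ecb×4
EeCcBb gametes: ECB×1, ECb×1, EcB×1, Ecb×1, eCB×1, eCb×1, ecB×1, ecb×1
eeccBb×EeCcBb grid (8·8=64): EeCcBB=4 EeCcBb=8 EeCcbb=4 EeccBB=4 EeccBb=8 Eeccbb=4 eeCcBB=4 eeCcBb=8 eeCcbb=4 eeccBB=4 eeccBb=8 eeccbb=4
E_ C_ bb hits 4/64; gcd=4; 4÷4/64÷4 = 1/16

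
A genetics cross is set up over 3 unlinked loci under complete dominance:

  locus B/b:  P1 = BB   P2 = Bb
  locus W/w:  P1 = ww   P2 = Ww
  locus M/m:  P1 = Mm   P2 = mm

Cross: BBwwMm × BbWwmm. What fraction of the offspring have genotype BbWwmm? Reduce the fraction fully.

P(BbWwmm) = 1/8

BBwwMm gametes: BwM×4, Bwm×4
BbWwmm gametes: BWm×2, Bwm×2, bWm×2, bwm×2
BBwwMm×BbWwmm grid (8·8=64): BBWwMm=8 BBWwmm=8 BBwwMm=8 BBwwmm=8 BbWwMm=8 BbWwmm=8 BbwwMm=8 Bbwwmm=8
BbWwmm hits 8/64; gcd=8; 8÷8/64÷8 = 1/8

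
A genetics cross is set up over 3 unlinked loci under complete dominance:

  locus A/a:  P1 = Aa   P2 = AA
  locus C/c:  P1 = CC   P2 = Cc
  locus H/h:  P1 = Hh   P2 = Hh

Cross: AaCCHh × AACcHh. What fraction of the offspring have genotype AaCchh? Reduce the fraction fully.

AaCCHh gametes: ACH×2, ACh×2, aCH×2, aCh×2
AACcHh gametes: ACH×2, ACh×2, AcH×2, Ach×2
AaCCHh×AACcHh grid (8·8=64): AACCHH=4 AACCHh=8 AACChh=4 AACcHH=4 AACcHh=8 AACchh=4 AaCCHH=4 AaCCHh=8 AaCChh=4 AaCcHH=4 AaCcHh=8 AaCchh=4
AaCchh hits 4/64; gcd=4; 4÷4/64÷4 = 1/16

P(AaCchh) = 1/16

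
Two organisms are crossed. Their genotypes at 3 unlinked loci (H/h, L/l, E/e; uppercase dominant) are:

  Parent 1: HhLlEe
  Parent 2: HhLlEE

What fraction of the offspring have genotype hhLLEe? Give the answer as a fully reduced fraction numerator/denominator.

HhLlEe gametes: HLE×1, HLe×1, HlE×1, Hle×1, hLE×1, hLe×1, hlE×1, hle×1
HhLlEE gametes: HLE×2, HlE×2, hLE×2, hlE×2
HhLlEe×HhLlEE grid (8·8=64): HHLLEE=2 HHLLEe=2 HHLlEE=4 HHLlEe=4 HHllEE=2 HHllEe=2 HhLLEE=4 HhLLEe=4 HhLlEE=8 HhLlEe=8 HhllEE=4 HhllEe=4 hhLLEE=2 hhLLEe=2 hhLlEE=4 hhLlEe=4 hhllEE=2 hhllEe=2
hhLLEe hits 2/64; gcd=2; 2÷2/64÷2 = 1/32

P(hhLLEe) = 1/32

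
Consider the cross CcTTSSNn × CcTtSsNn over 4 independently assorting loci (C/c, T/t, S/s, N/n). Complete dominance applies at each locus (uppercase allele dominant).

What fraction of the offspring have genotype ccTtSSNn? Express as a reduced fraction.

CcTTSSNn gametes: CTSN×4, CTSn×4, cTSN×4, cTSn×4
CcTtSsNn gametes: CTSN×1, CTSn×1, CTsN×1, CTsn×1, CtSN×1, CtSn×1, CtsN×1, Ctsn×1, cTSN×1, cTSn×1, cTsN×1, cTsn×1, ctSN×1, ctSn×1, ctsN×1, ctsn×1
CcTTSSNn×CcTtSsNn grid (16·16=256): CCTTSSNN=4 CCTTSSNn=8 CCTTSSnn=4 CCTTSsNN=4 CCTTSsNn=8 CCTTSsnn=4 CCTtSSNN=4 CCTtSSNn=8 CCTtSSnn=4 CCTtSsNN=4 CCTtSsNn=8 CCTtSsnn=4 CcTTSSNN=8 CcTTSSNn=16 CcTTSSnn=8 CcTTSsNN=8 CcTTSsNn=16 CcTTSsnn=8 CcTtSSNN=8 CcTtSSNn=16 CcTtSSnn=8 CcTtSsNN=8 CcTtSsNn=16 CcTtSsnn=8 ccTTSSNN=4 ccTTSSNn=8 ccTTSSnn=4 ccTTSsNN=4 ccTTSsNn=8 ccTTSsnn=4 ccTtSSNN=4 ccTtSSNn=8 ccTtSSnn=4 ccTtSsNN=4 ccTtSsNn=8 ccTtSsnn=4
ccTtSSNn hits 8/256; gcd=8; 8÷8/256÷8 = 1/32

P(ccTtSSNn) = 1/32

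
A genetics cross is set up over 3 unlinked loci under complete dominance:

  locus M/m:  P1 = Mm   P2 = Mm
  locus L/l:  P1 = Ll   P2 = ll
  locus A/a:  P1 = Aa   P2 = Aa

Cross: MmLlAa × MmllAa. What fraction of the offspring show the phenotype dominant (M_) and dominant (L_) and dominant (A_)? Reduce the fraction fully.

MmLlAa gametes: MLA×1, MLa×1, MlA×1, Mla×1, mLA×1, mLa×1, mlA×1, mla×1
MmllAa gametes: MlA×2, Mla×2, mlA×2, mla×2
MmLlAa×MmllAa grid (8·8=64): MMLlAA=2 MMLlAa=4 MMLlaa=2 MMllAA=2 MMllAa=4 MMllaa=2 MmLlAA=4 MmLlAa=8 MmLlaa=4 MmllAA=4 MmllAa=8 Mmllaa=4 mmLlAA=2 mmLlAa=4 mmLlaa=2 mmllAA=2 mmllAa=4 mmllaa=2
M_ L_ A_ hits 18/64; gcd=2; 18÷2/64÷2 = 9/32

P(M_ L_ A_) = 9/32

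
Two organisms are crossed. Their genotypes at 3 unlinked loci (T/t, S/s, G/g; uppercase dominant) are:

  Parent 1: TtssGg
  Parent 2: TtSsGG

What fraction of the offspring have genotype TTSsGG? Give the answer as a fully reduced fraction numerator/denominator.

P(TTSsGG) = 1/16

TtssGg gametes: TsG×2, Tsg×2, tsG×2, tsg×2
TtSsGG gametes: TSG×2, TsG×2, tSG×2, tsG×2
TtssGg×TtSsGG grid (8·8=64): TTSsGG=4 TTSsGg=4 TTssGG=4 TTssGg=4 TtSsGG=8 TtSsGg=8 TtssGG=8 TtssGg=8 ttSsGG=4 ttSsGg=4 ttssGG=4 ttssGg=4
TTSsGG hits 4/64; gcd=4; 4÷4/64÷4 = 1/16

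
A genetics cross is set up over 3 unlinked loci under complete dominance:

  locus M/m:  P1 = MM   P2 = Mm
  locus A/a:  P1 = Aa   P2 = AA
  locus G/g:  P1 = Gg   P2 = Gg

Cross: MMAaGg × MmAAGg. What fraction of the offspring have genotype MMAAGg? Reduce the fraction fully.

MMAaGg gametes: MAG×2, MAg×2, MaG×2, Mag×2
MmAAGg gametes: MAG×2, MAg×2, mAG×2, mAg×2
MMAaGg×MmAAGg grid (8·8=64): MMAAGG=4 MMAAGg=8 MMAAgg=4 MMAaGG=4 MMAaGg=8 MMAagg=4 MmAAGG=4 MmAAGg=8 MmAAgg=4 MmAaGG=4 MmAaGg=8 MmAagg=4
MMAAGg hits 8/64; gcd=8; 8÷8/64÷8 = 1/8

P(MMAAGg) = 1/8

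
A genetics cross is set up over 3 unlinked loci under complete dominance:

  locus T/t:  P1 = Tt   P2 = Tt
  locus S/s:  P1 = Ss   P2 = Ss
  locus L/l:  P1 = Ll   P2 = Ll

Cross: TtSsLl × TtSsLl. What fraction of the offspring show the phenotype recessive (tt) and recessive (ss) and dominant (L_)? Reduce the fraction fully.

TtSsLl gametes: TSL×1, TSl×1, TsL×1, Tsl×1, tSL×1, tSl×1, tsL×1, tsl×1
TtSsLl gametes: TSL×1, TSl×1, TsL×1, Tsl×1, tSL×1, tSl×1, tsL×1, tsl×1
TtSsLl×TtSsLl grid (8·8=64): TTSSLL=1 TTSSLl=2 TTSSll=1 TTSsLL=2 TTSsLl=4 TTSsll=2 TTssLL=1 TTssLl=2 TTssll=1 TtSSLL=2 TtSSLl=4 TtSSll=2 TtSsLL=4 TtSsLl=8 TtSsll=4 TtssLL=2 TtssLl=4 Ttssll=2 ttSSLL=1 ttSSLl=2 ttSSll=1 ttSsLL=2 ttSsLl=4 ttSsll=2 ttssLL=1 ttssLl=2 ttssll=1
tt ss L_ hits 3/64; gcd=1; 3÷1/64÷1 = 3/64

P(tt ss L_) = 3/64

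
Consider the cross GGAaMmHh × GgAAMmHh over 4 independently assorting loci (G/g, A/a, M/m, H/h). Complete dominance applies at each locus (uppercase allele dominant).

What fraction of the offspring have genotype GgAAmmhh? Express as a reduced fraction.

GGAaMmHh gametes: GAMH×2, GAMh×2, GAmH×2, GAmh×2, GaMH×2, GaMh×2, GamH×2, Gamh×2
GgAAMmHh gametes: GAMH×2, GAMh×2, GAmH×2, GAmh×2, gAMH×2, gAMh×2, gAmH×2, gAmh×2
GGAaMmHh×GgAAMmHh grid (16·16=256): GGAAMMHH=4 GGAAMMHh=8 GGAAMMhh=4 GGAAMmHH=8 GGAAMmHh=16 GGAAMmhh=8 GGAAmmHH=4 GGAAmmHh=8 GGAAmmhh=4 GGAaMMHH=4 GGAaMMHh=8 GGAaMMhh=4 GGAaMmHH=8 GGAaMmHh=16 GGAaMmhh=8 GGAammHH=4 GGAammHh=8 GGAammhh=4 GgAAMMHH=4 GgAAMMHh=8 GgAAMMhh=4 GgAAMmHH=8 GgAAMmHh=16 GgAAMmhh=8 GgAAmmHH=4 GgAAmmHh=8 GgAAmmhh=4 GgAaMMHH=4 GgAaMMHh=8 GgAaMMhh=4 GgAaMmHH=8 GgAaMmHh=16 GgAaMmhh=8 GgAammHH=4 GgAammHh=8 GgAammhh=4
GgAAmmhh hits 4/256; gcd=4; 4÷4/256÷4 = 1/64

P(GgAAmmhh) = 1/64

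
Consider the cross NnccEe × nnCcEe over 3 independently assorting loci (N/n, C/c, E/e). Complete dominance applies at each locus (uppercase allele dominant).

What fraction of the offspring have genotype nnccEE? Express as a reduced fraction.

NnccEe gametes: NcE×2, Nce×2, ncE×2, nce×2
nnCcEe gametes: nCE×2, nCe×2, ncE×2, nce×2
NnccEe×nnCcEe grid (8·8=64): NnCcEE=4 NnCcEe=8 NnCcee=4 NnccEE=4 NnccEe=8 Nnccee=4 nnCcEE=4 nnCcEe=8 nnCcee=4 nnccEE=4 nnccEe=8 nnccee=4
nnccEE hits 4/64; gcd=4; 4÷4/64÷4 = 1/16

P(nnccEE) = 1/16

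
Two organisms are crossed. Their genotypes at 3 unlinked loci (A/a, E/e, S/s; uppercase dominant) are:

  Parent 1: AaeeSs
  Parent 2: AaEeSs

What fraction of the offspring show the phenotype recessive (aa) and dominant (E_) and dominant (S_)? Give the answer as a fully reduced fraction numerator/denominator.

AaeeSs gametes: AeS×2, Aes×2, aeS×2, aes×2
AaEeSs gametes: AES×1, AEs×1, AeS×1, Aes×1, aES×1, aEs×1, aeS×1, aes×1
AaeeSs×AaEeSs grid (8·8=64): AAEeSS=2 AAEeSs=4 AAEess=2 AAeeSS=2 AAeeSs=4 AAeess=2 AaEeSS=4 AaEeSs=8 AaEess=4 AaeeSS=4 AaeeSs=8 Aaeess=4 aaEeSS=2 aaEeSs=4 aaEess=2 aaeeSS=2 aaeeSs=4 aaeess=2
aa E_ S_ hits 6/64; gcd=2; 6÷2/64÷2 = 3/32

P(aa E_ S_) = 3/32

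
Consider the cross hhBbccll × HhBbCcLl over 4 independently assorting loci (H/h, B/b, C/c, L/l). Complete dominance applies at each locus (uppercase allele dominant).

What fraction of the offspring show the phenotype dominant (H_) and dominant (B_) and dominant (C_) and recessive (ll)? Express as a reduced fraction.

hhBbccll gametes: hBcl×8, hbcl×8
HhBbCcLl gametes: HBCL×1, HBCl×1, HBcL×1, HBcl×1, HbCL×1, HbCl×1, HbcL×1, Hbcl×1, hBCL×1, hBCl×1, hBcL×1, hBcl×1, hbCL×1, hbCl×1, hbcL×1, hbcl×1
hhBbccll×HhBbCcLl grid (16·16=256): HhBBCcLl=8 HhBBCcll=8 HhBBccLl=8 HhBBccll=8 HhBbCcLl=16 HhBbCcll=16 HhBbccLl=16 HhBbccll=16 HhbbCcLl=8 HhbbCcll=8 HhbbccLl=8 Hhbbccll=8 hhBBCcLl=8 hhBBCcll=8 hhBBccLl=8 hhBBccll=8 hhBbCcLl=16 hhBbCcll=16 hhBbccLl=16 hhBbccll=16 hhbbCcLl=8 hhbbCcll=8 hhbbccLl=8 hhbbccll=8
H_ B_ C_ ll hits 24/256; gcd=8; 24÷8/256÷8 = 3/32

P(H_ B_ C_ ll) = 3/32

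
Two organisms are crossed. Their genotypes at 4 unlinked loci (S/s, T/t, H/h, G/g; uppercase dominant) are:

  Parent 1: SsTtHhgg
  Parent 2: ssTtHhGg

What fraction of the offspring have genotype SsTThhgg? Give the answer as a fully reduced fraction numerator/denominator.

P(SsTThhgg) = 1/64

SsTtHhgg gametes: STHg×2, SThg×2, StHg×2, Sthg×2, sTHg×2, sThg×2, stHg×2, sthg×2
ssTtHhGg gametes: sTHG×2, sTHg×2, sThG×2, sThg×2, stHG×2, stHg×2, sthG×2, sthg×2
SsTtHhgg×ssTtHhGg grid (16·16=256): SsTTHHGg=4 SsTTHHgg=4 SsTTHhGg=8 SsTTHhgg=8 SsTThhGg=4 SsTThhgg=4 SsTtHHGg=8 SsTtHHgg=8 SsTtHhGg=16 SsTtHhgg=16 SsTthhGg=8 SsTthhgg=8 SsttHHGg=4 SsttHHgg=4 SsttHhGg=8 SsttHhgg=8 SstthhGg=4 Sstthhgg=4 ssTTHHGg=4 ssTTHHgg=4 ssTTHhGg=8 ssTTHhgg=8 ssTThhGg=4 ssTThhgg=4 ssTtHHGg=8 ssTtHHgg=8 ssTtHhGg=16 ssTtHhgg=16 ssTthhGg=8 ssTthhgg=8 ssttHHGg=4 ssttHHgg=4 ssttHhGg=8 ssttHhgg=8 sstthhGg=4 sstthhgg=4
SsTThhgg hits 4/256; gcd=4; 4÷4/256÷4 = 1/64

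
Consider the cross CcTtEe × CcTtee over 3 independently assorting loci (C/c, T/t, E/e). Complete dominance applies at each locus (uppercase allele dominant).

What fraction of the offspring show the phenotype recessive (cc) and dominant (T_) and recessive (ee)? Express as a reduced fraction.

P(cc T_ ee) = 3/32

CcTtEe gametes: CTE×1, CTe×1, CtE×1, Cte×1, cTE×1, cTe×1, ctE×1, cte×1
CcTtee gametes: CTe×2, Cte×2, cTe×2, cte×2
CcTtEe×CcTtee grid (8·8=64): CCTTEe=2 CCTTee=2 CCTtEe=4 CCTtee=4 CCttEe=2 CCttee=2 CcTTEe=4 CcTTee=4 CcTtEe=8 CcTtee=8 CcttEe=4 Ccttee=4 ccTTEe=2 ccTTee=2 ccTtEe=4 ccTtee=4 ccttEe=2 ccttee=2
cc T_ ee hits 6/64; gcd=2; 6÷2/64÷2 = 3/32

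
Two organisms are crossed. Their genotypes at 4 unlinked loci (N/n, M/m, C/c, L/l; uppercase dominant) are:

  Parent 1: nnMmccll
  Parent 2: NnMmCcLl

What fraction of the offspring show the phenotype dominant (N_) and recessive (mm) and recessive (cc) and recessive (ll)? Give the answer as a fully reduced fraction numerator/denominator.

nnMmccll gametes: nMcl×8, nmcl×8
NnMmCcLl gametes: NMCL×1, NMCl×1, NMcL×1, NMcl×1, NmCL×1, NmCl×1, NmcL×1, Nmcl×1, nMCL×1, nMCl×1, nMcL×1, nMcl×1, nmCL×1, nmCl×1, nmcL×1, nmcl×1
nnMmccll×NnMmCcLl grid (16·16=256): NnMMCcLl=8 NnMMCcll=8 NnMMccLl=8 NnMMccll=8 NnMmCcLl=16 NnMmCcll=16 NnMmccLl=16 NnMmccll=16 NnmmCcLl=8 NnmmCcll=8 NnmmccLl=8 Nnmmccll=8 nnMMCcLl=8 nnMMCcll=8 nnMMccLl=8 nnMMccll=8 nnMmCcLl=16 nnMmCcll=16 nnMmccLl=16 nnMmccll=16 nnmmCcLl=8 nnmmCcll=8 nnmmccLl=8 nnmmccll=8
N_ mm cc ll hits 8/256; gcd=8; 8÷8/256÷8 = 1/32

P(N_ mm cc ll) = 1/32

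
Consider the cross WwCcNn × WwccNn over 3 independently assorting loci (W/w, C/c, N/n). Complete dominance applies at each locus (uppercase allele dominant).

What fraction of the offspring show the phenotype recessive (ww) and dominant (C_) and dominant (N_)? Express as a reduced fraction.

WwCcNn gametes: WCN×1, WCn×1, WcN×1, Wcn×1, wCN×1, wCn×1, wcN×1, wcn×1
WwccNn gametes: WcN×2, Wcn×2, wcN×2, wcn×2
WwCcNn×WwccNn grid (8·8=64): WWCcNN=2 WWCcNn=4 WWCcnn=2 WWccNN=2 WWccNn=4 WWccnn=2 WwCcNN=4 WwCcNn=8 WwCcnn=4 WwccNN=4 WwccNn=8 Wwccnn=4 wwCcNN=2 wwCcNn=4 wwCcnn=2 wwccNN=2 wwccNn=4 wwccnn=2
ww C_ N_ hits 6/64; gcd=2; 6÷2/64÷2 = 3/32

P(ww C_ N_) = 3/32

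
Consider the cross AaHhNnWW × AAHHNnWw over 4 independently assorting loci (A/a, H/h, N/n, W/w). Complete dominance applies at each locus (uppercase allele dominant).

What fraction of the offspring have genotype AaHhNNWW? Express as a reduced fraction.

AaHhNnWW gametes: AHNW×2, AHnW×2, AhNW×2, AhnW×2, aHNW×2, aHnW×2, ahNW×2, ahnW×2
AAHHNnWw gametes: AHNW×4, AHNw×4, AHnW×4, AHnw×4
AaHhNnWW×AAHHNnWw grid (16·16=256): AAHHNNWW=8 AAHHNNWw=8 AAHHNnWW=16 AAHHNnWw=16 AAHHnnWW=8 AAHHnnWw=8 AAHhNNWW=8 AAHhNNWw=8 AAHhNnWW=16 AAHhNnWw=16 AAHhnnWW=8 AAHhnnWw=8 AaHHNNWW=8 AaHHNNWw=8 AaHHNnWW=16 AaHHNnWw=16 AaHHnnWW=8 AaHHnnWw=8 AaHhNNWW=8 AaHhNNWw=8 AaHhNnWW=16 AaHhNnWw=16 AaHhnnWW=8 AaHhnnWw=8
AaHhNNWW hits 8/256; gcd=8; 8÷8/256÷8 = 1/32

P(AaHhNNWW) = 1/32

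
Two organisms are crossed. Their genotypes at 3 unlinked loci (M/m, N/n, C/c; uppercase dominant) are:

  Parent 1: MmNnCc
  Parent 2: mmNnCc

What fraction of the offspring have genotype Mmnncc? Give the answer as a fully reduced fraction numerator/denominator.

P(Mmnncc) = 1/32

MmNnCc gametes: MNC×1, MNc×1, MnC×1, Mnc×1, mNC×1, mNc×1, mnC×1, mnc×1
mmNnCc gametes: mNC×2, mNc×2, mnC×2, mnc×2
MmNnCc×mmNnCc grid (8·8=64): MmNNCC=2 MmNNCc=4 MmNNcc=2 MmNnCC=4 MmNnCc=8 MmNncc=4 MmnnCC=2 MmnnCc=4 Mmnncc=2 mmNNCC=2 mmNNCc=4 mmNNcc=2 mmNnCC=4 mmNnCc=8 mmNncc=4 mmnnCC=2 mmnnCc=4 mmnncc=2
Mmnncc hits 2/64; gcd=2; 2÷2/64÷2 = 1/32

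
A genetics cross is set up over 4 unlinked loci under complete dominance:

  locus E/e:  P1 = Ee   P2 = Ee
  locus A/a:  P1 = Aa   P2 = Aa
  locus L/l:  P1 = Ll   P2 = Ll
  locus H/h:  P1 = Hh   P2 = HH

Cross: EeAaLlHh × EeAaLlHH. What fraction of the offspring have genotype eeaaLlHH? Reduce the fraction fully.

EeAaLlHh gametes: EALH×1, EALh×1, EAlH×1, EAlh×1, EaLH×1, EaLh×1, EalH×1, Ealh×1, eALH×1, eALh×1, eAlH×1, eAlh×1, eaLH×1, eaLh×1, ealH×1, ealh×1
EeAaLlHH gametes: EALH×2, EAlH×2, EaLH×2, EalH×2, eALH×2, eAlH×2, eaLH×2, ealH×2
EeAaLlHh×EeAaLlHH grid (16·16=256): EEAALLHH=2 EEAALLHh=2 EEAALlHH=4 EEAALlHh=4 EEAAllHH=2 EEAAllHh=2 EEAaLLHH=4 EEAaLLHh=4 EEAaLlHH=8 EEAaLlHh=8 EEAallHH=4 EEAallHh=4 EEaaLLHH=2 EEaaLLHh=2 EEaaLlHH=4 EEaaLlHh=4 EEaallHH=2 EEaallHh=2 EeAALLHH=4 EeAALLHh=4 EeAALlHH=8 EeAALlHh=8 EeAAllHH=4 EeAAllHh=4 EeAaLLHH=8 EeAaLLHh=8 EeAaLlHH=16 EeAaLlHh=16 EeAallHH=8 EeAallHh=8 EeaaLLHH=4 EeaaLLHh=4 EeaaLlHH=8 EeaaLlHh=8 EeaallHH=4 EeaallHh=4 eeAALLHH=2 eeAALLHh=2 eeAALlHH=4 eeAALlHh=4 eeAAllHH=2 eeAAllHh=2 eeAaLLHH=4 eeAaLLHh=4 eeAaLlHH=8 eeAaLlHh=8 eeAallHH=4 eeAallHh=4 eeaaLLHH=2 eeaaLLHh=2 eeaaLlHH=4 eeaaLlHh=4 eeaallHH=2 eeaallHh=2
eeaaLlHH hits 4/256; gcd=4; 4÷4/256÷4 = 1/64

P(eeaaLlHH) = 1/64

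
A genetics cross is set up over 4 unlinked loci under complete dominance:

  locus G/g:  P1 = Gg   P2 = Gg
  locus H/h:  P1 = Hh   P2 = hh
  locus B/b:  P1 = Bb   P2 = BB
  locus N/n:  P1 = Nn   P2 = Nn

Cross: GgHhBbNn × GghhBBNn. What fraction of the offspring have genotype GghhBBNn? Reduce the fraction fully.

P(GghhBBNn) = 1/16

GgHhBbNn gametes: GHBN×1, GHBn×1, GHbN×1, GHbn×1, GhBN×1, GhBn×1, GhbN×1, Ghbn×1, gHBN×1, gHBn×1, gHbN×1, gHbn×1, ghBN×1, ghBn×1, ghbN×1, ghbn×1
GghhBBNn gametes: GhBN×4, GhBn×4, ghBN×4, ghBn×4
GgHhBbNn×GghhBBNn grid (16·16=256): GGHhBBNN=4 GGHhBBNn=8 GGHhBBnn=4 GGHhBbNN=4 GGHhBbNn=8 GGHhBbnn=4 GGhhBBNN=4 GGhhBBNn=8 GGhhBBnn=4 GGhhBbNN=4 GGhhBbNn=8 GGhhBbnn=4 GgHhBBNN=8 GgHhBBNn=16 GgHhBBnn=8 GgHhBbNN=8 GgHhBbNn=16 GgHhBbnn=8 GghhBBNN=8 GghhBBNn=16 GghhBBnn=8 GghhBbNN=8 GghhBbNn=16 GghhBbnn=8 ggHhBBNN=4 ggHhBBNn=8 ggHhBBnn=4 ggHhBbNN=4 ggHhBbNn=8 ggHhBbnn=4 gghhBBNN=4 gghhBBNn=8 gghhBBnn=4 gghhBbNN=4 gghhBbNn=8 gghhBbnn=4
GghhBBNn hits 16/256; gcd=16; 16÷16/256÷16 = 1/16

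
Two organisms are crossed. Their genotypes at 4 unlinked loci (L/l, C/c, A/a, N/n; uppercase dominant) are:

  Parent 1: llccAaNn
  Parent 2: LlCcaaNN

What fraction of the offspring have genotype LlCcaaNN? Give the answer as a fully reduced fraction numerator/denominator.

llccAaNn gametes: lcAN×4, lcAn×4, lcaN×4, lcan×4
LlCcaaNN gametes: LCaN×4, LcaN×4, lCaN×4, lcaN×4
llccAaNn×LlCcaaNN grid (16·16=256): LlCcAaNN=16 LlCcAaNn=16 LlCcaaNN=16 LlCcaaNn=16 LlccAaNN=16 LlccAaNn=16 LlccaaNN=16 LlccaaNn=16 llCcAaNN=16 llCcAaNn=16 llCcaaNN=16 llCcaaNn=16 llccAaNN=16 llccAaNn=16 llccaaNN=16 llccaaNn=16
LlCcaaNN hits 16/256; gcd=16; 16÷16/256÷16 = 1/16

P(LlCcaaNN) = 1/16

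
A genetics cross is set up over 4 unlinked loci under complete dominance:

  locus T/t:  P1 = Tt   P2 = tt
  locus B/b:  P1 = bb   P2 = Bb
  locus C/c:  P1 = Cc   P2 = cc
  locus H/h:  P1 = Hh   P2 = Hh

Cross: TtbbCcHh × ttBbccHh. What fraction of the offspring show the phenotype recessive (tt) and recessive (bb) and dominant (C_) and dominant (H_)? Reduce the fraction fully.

P(tt bb C_ H_) = 3/32

TtbbCcHh gametes: TbCH×2, TbCh×2, TbcH×2, Tbch×2, tbCH×2, tbCh×2, tbcH×2, tbch×2
ttBbccHh gametes: tBcH×4, tBch×4, tbcH×4, tbch×4
TtbbCcHh×ttBbccHh grid (16·16=256): TtBbCcHH=8 TtBbCcHh=16 TtBbCchh=8 TtBbccHH=8 TtBbccHh=16 TtBbcchh=8 TtbbCcHH=8 TtbbCcHh=16 TtbbCchh=8 TtbbccHH=8 TtbbccHh=16 Ttbbcchh=8 ttBbCcHH=8 ttBbCcHh=16 ttBbCchh=8 ttBbccHH=8 ttBbccHh=16 ttBbcchh=8 ttbbCcHH=8 ttbbCcHh=16 ttbbCchh=8 ttbbccHH=8 ttbbccHh=16 ttbbcchh=8
tt bb C_ H_ hits 24/256; gcd=8; 24÷8/256÷8 = 3/32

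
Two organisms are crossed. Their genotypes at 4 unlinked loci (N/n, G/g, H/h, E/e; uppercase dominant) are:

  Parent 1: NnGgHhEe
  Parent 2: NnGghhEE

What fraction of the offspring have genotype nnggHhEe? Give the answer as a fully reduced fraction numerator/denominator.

NnGgHhEe gametes: NGHE×1, NGHe×1, NGhE×1, NGhe×1, NgHE×1, NgHe×1, NghE×1, Nghe×1, nGHE×1, nGHe×1, nGhE×1, nGhe×1, ngHE×1, ngHe×1, nghE×1, nghe×1
NnGghhEE gametes: NGhE×4, NghE×4, nGhE×4, nghE×4
NnGgHhEe×NnGghhEE grid (16·16=256): NNGGHhEE=4 NNGGHhEe=4 NNGGhhEE=4 NNGGhhEe=4 NNGgHhEE=8 NNGgHhEe=8 NNGghhEE=8 NNGghhEe=8 NNggHhEE=4 NNggHhEe=4 NNgghhEE=4 NNgghhEe=4 NnGGHhEE=8 NnGGHhEe=8 NnGGhhEE=8 NnGGhhEe=8 NnGgHhEE=16 NnGgHhEe=16 NnGghhEE=16 NnGghhEe=16 NnggHhEE=8 NnggHhEe=8 NngghhEE=8 NngghhEe=8 nnGGHhEE=4 nnGGHhEe=4 nnGGhhEE=4 nnGGhhEe=4 nnGgHhEE=8 nnGgHhEe=8 nnGghhEE=8 nnGghhEe=8 nnggHhEE=4 nnggHhEe=4 nngghhEE=4 nngghhEe=4
nnggHhEe hits 4/256; gcd=4; 4÷4/256÷4 = 1/64

P(nnggHhEe) = 1/64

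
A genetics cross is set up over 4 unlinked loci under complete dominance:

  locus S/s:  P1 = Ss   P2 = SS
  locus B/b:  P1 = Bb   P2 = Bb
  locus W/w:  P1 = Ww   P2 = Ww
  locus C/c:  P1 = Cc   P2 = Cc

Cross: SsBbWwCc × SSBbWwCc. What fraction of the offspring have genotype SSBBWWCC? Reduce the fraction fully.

SsBbWwCc gametes: SBWC×1, SBWc×1, SBwC×1, SBwc×1, SbWC×1, SbWc×1, SbwC×1, Sbwc×1, sBWC×1, sBWc×1, sBwC×1, sBwc×1, sbWC×1, sbWc×1, sbwC×1, sbwc×1
SSBbWwCc gametes: SBWC×2, SBWc×2, SBwC×2, SBwc×2, SbWC×2, SbWc×2, SbwC×2, Sbwc×2
SsBbWwCc×SSBbWwCc grid (16·16=256): SSBBWWCC=2 SSBBWWCc=4 SSBBWWcc=2 SSBBWwCC=4 SSBBWwCc=8 SSBBWwcc=4 SSBBwwCC=2 SSBBwwCc=4 SSBBwwcc=2 SSBbWWCC=4 SSBbWWCc=8 SSBbWWcc=4 SSBbWwCC=8 SSBbWwCc=16 SSBbWwcc=8 SSBbwwCC=4 SSBbwwCc=8 SSBbwwcc=4 SSbbWWCC=2 SSbbWWCc=4 SSbbWWcc=2 SSbbWwCC=4 SSbbWwCc=8 SSbbWwcc=4 SSbbwwCC=2 SSbbwwCc=4 SSbbwwcc=2 SsBBWWCC=2 SsBBWWCc=4 SsBBWWcc=2 SsBBWwCC=4 SsBBWwCc=8 SsBBWwcc=4 SsBBwwCC=2 SsBBwwCc=4 SsBBwwcc=2 SsBbWWCC=4 SsBbWWCc=8 SsBbWWcc=4 SsBbWwCC=8 SsBbWwCc=16 SsBbWwcc=8 SsBbwwCC=4 SsBbwwCc=8 SsBbwwcc=4 SsbbWWCC=2 SsbbWWCc=4 SsbbWWcc=2 SsbbWwCC=4 SsbbWwCc=8 SsbbWwcc=4 SsbbwwCC=2 SsbbwwCc=4 Ssbbwwcc=2
SSBBWWCC hits 2/256; gcd=2; 2÷2/256÷2 = 1/128

P(SSBBWWCC) = 1/128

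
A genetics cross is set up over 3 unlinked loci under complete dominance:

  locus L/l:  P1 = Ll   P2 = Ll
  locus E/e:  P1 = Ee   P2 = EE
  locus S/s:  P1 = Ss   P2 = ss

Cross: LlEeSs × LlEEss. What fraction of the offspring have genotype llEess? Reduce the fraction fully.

P(llEess) = 1/16

LlEeSs gametes: LES×1, LEs×1, LeS×1, Les×1, lES×1, lEs×1, leS×1, les×1
LlEEss gametes: LEs×4, lEs×4
LlEeSs×LlEEss grid (8·8=64): LLEESs=4 LLEEss=4 LLEeSs=4 LLEess=4 LlEESs=8 LlEEss=8 LlEeSs=8 LlEess=8 llEESs=4 llEEss=4 llEeSs=4 llEess=4
llEess hits 4/64; gcd=4; 4÷4/64÷4 = 1/16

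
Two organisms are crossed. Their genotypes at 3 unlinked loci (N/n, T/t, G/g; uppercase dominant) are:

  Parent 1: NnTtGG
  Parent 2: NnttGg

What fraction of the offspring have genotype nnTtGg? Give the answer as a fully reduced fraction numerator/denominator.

NnTtGG gametes: NTG×2, NtG×2, nTG×2, ntG×2
NnttGg gametes: NtG×2, Ntg×2, ntG×2, ntg×2
NnTtGG×NnttGg grid (8·8=64): NNTtGG=4 NNTtGg=4 NNttGG=4 NNttGg=4 NnTtGG=8 NnTtGg=8 NnttGG=8 NnttGg=8 nnTtGG=4 nnTtGg=4 nnttGG=4 nnttGg=4
nnTtGg hits 4/64; gcd=4; 4÷4/64÷4 = 1/16

P(nnTtGg) = 1/16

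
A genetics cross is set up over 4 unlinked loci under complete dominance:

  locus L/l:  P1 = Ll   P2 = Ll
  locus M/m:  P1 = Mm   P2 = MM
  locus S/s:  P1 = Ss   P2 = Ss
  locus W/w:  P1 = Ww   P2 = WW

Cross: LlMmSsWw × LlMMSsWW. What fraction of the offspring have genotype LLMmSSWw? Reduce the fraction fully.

P(LLMmSSWw) = 1/64

LlMmSsWw gametes: LMSW×1, LMSw×1, LMsW×1, LMsw×1, LmSW×1, LmSw×1, LmsW×1, Lmsw×1, lMSW×1, lMSw×1, lMsW×1, lMsw×1, lmSW×1, lmSw×1, lmsW×1, lmsw×1
LlMMSsWW gametes: LMSW×4, LMsW×4, lMSW×4, lMsW×4
LlMmSsWw×LlMMSsWW grid (16·16=256): LLMMSSWW=4 LLMMSSWw=4 LLMMSsWW=8 LLMMSsWw=8 LLMMssWW=4 LLMMssWw=4 LLMmSSWW=4 LLMmSSWw=4 LLMmSsWW=8 LLMmSsWw=8 LLMmssWW=4 LLMmssWw=4 LlMMSSWW=8 LlMMSSWw=8 LlMMSsWW=16 LlMMSsWw=16 LlMMssWW=8 LlMMssWw=8 LlMmSSWW=8 LlMmSSWw=8 LlMmSsWW=16 LlMmSsWw=16 LlMmssWW=8 LlMmssWw=8 llMMSSWW=4 llMMSSWw=4 llMMSsWW=8 llMMSsWw=8 llMMssWW=4 llMMssWw=4 llMmSSWW=4 llMmSSWw=4 llMmSsWW=8 llMmSsWw=8 llMmssWW=4 llMmssWw=4
LLMmSSWw hits 4/256; gcd=4; 4÷4/256÷4 = 1/64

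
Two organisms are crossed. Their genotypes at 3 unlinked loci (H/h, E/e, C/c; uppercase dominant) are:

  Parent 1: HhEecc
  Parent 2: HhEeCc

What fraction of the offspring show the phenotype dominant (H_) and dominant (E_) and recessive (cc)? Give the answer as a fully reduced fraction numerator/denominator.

HhEecc gametes: HEc×2, Hec×2, hEc×2, hec×2
HhEeCc gametes: HEC×1, HEc×1, HeC×1, Hec×1, hEC×1, hEc×1, heC×1, hec×1
HhEecc×HhEeCc grid (8·8=64): HHEECc=2 HHEEcc=2 HHEeCc=4 HHEecc=4 HHeeCc=2 HHeecc=2 HhEECc=4 HhEEcc=4 HhEeCc=8 HhEecc=8 HheeCc=4 Hheecc=4 hhEECc=2 hhEEcc=2 hhEeCc=4 hhEecc=4 hheeCc=2 hheecc=2
H_ E_ cc hits 18/64; gcd=2; 18÷2/64÷2 = 9/32

P(H_ E_ cc) = 9/32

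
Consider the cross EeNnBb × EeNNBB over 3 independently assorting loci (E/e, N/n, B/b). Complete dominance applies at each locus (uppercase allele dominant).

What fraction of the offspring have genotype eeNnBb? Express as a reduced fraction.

P(eeNnBb) = 1/16

EeNnBb gametes: ENB×1, ENb×1, EnB×1, Enb×1, eNB×1, eNb×1, enB×1, enb×1
EeNNBB gametes: ENB×4, eNB×4
EeNnBb×EeNNBB grid (8·8=64): EENNBB=4 EENNBb=4 EENnBB=4 EENnBb=4 EeNNBB=8 EeNNBb=8 EeNnBB=8 EeNnBb=8 eeNNBB=4 eeNNBb=4 eeNnBB=4 eeNnBb=4
eeNnBb hits 4/64; gcd=4; 4÷4/64÷4 = 1/16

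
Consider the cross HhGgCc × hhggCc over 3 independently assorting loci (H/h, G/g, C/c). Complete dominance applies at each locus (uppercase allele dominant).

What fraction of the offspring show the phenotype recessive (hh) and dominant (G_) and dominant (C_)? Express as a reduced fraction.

P(hh G_ C_) = 3/16

HhGgCc gametes: HGC×1, HGc×1, HgC×1, Hgc×1, hGC×1, hGc×1, hgC×1, hgc×1
hhggCc gametes: hgC×4, hgc×4
HhGgCc×hhggCc grid (8·8=64): HhGgCC=4 HhGgCc=8 HhGgcc=4 HhggCC=4 HhggCc=8 Hhggcc=4 hhGgCC=4 hhGgCc=8 hhGgcc=4 hhggCC=4 hhggCc=8 hhggcc=4
hh G_ C_ hits 12/64; gcd=4; 12÷4/64÷4 = 3/16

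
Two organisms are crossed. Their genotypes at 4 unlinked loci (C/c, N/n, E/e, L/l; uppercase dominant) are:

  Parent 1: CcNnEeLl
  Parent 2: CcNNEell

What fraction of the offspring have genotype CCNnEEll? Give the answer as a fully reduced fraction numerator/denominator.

CcNnEeLl gametes: CNEL×1, CNEl×1, CNeL×1, CNel×1, CnEL×1, CnEl×1, CneL×1, Cnel×1, cNEL×1, cNEl×1, cNeL×1, cNel×1, cnEL×1, cnEl×1, cneL×1, cnel×1
CcNNEell gametes: CNEl×4, CNel×4, cNEl×4, cNel×4
CcNnEeLl×CcNNEell grid (16·16=256): CCNNEELl=4 CCNNEEll=4 CCNNEeLl=8 CCNNEell=8 CCNNeeLl=4 CCNNeell=4 CCNnEELl=4 CCNnEEll=4 CCNnEeLl=8 CCNnEell=8 CCNneeLl=4 CCNneell=4 CcNNEELl=8 CcNNEEll=8 CcNNEeLl=16 CcNNEell=16 CcNNeeLl=8 CcNNeell=8 CcNnEELl=8 CcNnEEll=8 CcNnEeLl=16 CcNnEell=16 CcNneeLl=8 CcNneell=8 ccNNEELl=4 ccNNEEll=4 ccNNEeLl=8 ccNNEell=8 ccNNeeLl=4 ccNNeell=4 ccNnEELl=4 ccNnEEll=4 ccNnEeLl=8 ccNnEell=8 ccNneeLl=4 ccNneell=4
CCNnEEll hits 4/256; gcd=4; 4÷4/256÷4 = 1/64

P(CCNnEEll) = 1/64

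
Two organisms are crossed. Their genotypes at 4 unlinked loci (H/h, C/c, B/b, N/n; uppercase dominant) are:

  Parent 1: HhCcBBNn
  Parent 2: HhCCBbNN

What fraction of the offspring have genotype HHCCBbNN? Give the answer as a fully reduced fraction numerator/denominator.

P(HHCCBbNN) = 1/32

HhCcBBNn gametes: HCBN×2, HCBn×2, HcBN×2, HcBn×2, hCBN×2, hCBn×2, hcBN×2, hcBn×2
HhCCBbNN gametes: HCBN×4, HCbN×4, hCBN×4, hCbN×4
HhCcBBNn×HhCCBbNN grid (16·16=256): HHCCBBNN=8 HHCCBBNn=8 HHCCBbNN=8 HHCCBbNn=8 HHCcBBNN=8 HHCcBBNn=8 HHCcBbNN=8 HHCcBbNn=8 HhCCBBNN=16 HhCCBBNn=16 HhCCBbNN=16 HhCCBbNn=16 HhCcBBNN=16 HhCcBBNn=16 HhCcBbNN=16 HhCcBbNn=16 hhCCBBNN=8 hhCCBBNn=8 hhCCBbNN=8 hhCCBbNn=8 hhCcBBNN=8 hhCcBBNn=8 hhCcBbNN=8 hhCcBbNn=8
HHCCBbNN hits 8/256; gcd=8; 8÷8/256÷8 = 1/32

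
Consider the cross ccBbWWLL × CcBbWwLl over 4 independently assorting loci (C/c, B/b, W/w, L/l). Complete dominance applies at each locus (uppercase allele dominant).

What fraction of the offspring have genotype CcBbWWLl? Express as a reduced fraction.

P(CcBbWWLl) = 1/16

ccBbWWLL gametes: cBWL×8, cbWL×8
CcBbWwLl gametes: CBWL×1, CBWl×1, CBwL×1, CBwl×1, CbWL×1, CbWl×1, CbwL×1, Cbwl×1, cBWL×1, cBWl×1, cBwL×1, cBwl×1, cbWL×1, cbWl×1, cbwL×1, cbwl×1
ccBbWWLL×CcBbWwLl grid (16·16=256): CcBBWWLL=8 CcBBWWLl=8 CcBBWwLL=8 CcBBWwLl=8 CcBbWWLL=16 CcBbWWLl=16 CcBbWwLL=16 CcBbWwLl=16 CcbbWWLL=8 CcbbWWLl=8 CcbbWwLL=8 CcbbWwLl=8 ccBBWWLL=8 ccBBWWLl=8 ccBBWwLL=8 ccBBWwLl=8 ccBbWWLL=16 ccBbWWLl=16 ccBbWwLL=16 ccBbWwLl=16 ccbbWWLL=8 ccbbWWLl=8 ccbbWwLL=8 ccbbWwLl=8
CcBbWWLl hits 16/256; gcd=16; 16÷16/256÷16 = 1/16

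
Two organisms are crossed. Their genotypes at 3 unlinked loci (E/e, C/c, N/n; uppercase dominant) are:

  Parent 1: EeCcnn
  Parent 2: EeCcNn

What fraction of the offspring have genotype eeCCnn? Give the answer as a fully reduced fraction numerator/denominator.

EeCcnn gametes: ECn×2, Ecn×2, eCn×2, ecn×2
EeCcNn gametes: ECN×1, ECn×1, EcN×1, Ecn×1, eCN×1, eCn×1, ecN×1, ecn×1
EeCcnn×EeCcNn grid (8·8=64): EECCNn=2 EECCnn=2 EECcNn=4 EECcnn=4 EEccNn=2 EEccnn=2 EeCCNn=4 EeCCnn=4 EeCcNn=8 EeCcnn=8 EeccNn=4 Eeccnn=4 eeCCNn=2 eeCCnn=2 eeCcNn=4 eeCcnn=4 eeccNn=2 eeccnn=2
eeCCnn hits 2/64; gcd=2; 2÷2/64÷2 = 1/32

P(eeCCnn) = 1/32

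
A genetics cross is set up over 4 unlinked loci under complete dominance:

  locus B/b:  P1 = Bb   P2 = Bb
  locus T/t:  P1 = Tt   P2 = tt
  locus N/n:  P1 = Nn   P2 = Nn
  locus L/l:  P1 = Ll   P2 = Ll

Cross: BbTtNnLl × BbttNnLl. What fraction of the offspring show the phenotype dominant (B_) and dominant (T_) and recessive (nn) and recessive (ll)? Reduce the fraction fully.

BbTtNnLl gametes: BTNL×1, BTNl×1, BTnL×1, BTnl×1, BtNL×1, BtNl×1, BtnL×1, Btnl×1, bTNL×1, bTNl×1, bTnL×1, bTnl×1, btNL×1, btNl×1, btnL×1, btnl×1
BbttNnLl gametes: BtNL×2, BtNl×2, BtnL×2, Btnl×2, btNL×2, btNl×2, btnL×2, btnl×2
BbTtNnLl×BbttNnLl grid (16·16=256): BBTtNNLL=2 BBTtNNLl=4 BBTtNNll=2 BBTtNnLL=4 BBTtNnLl=8 BBTtNnll=4 BBTtnnLL=2 BBTtnnLl=4 BBTtnnll=2 BBttNNLL=2 BBttNNLl=4 BBttNNll=2 BBttNnLL=4 BBttNnLl=8 BBttNnll=4 BBttnnLL=2 BBttnnLl=4 BBttnnll=2 BbTtNNLL=4 BbTtNNLl=8 BbTtNNll=4 BbTtNnLL=8 BbTtNnLl=16 BbTtNnll=8 BbTtnnLL=4 BbTtnnLl=8 BbTtnnll=4 BbttNNLL=4 BbttNNLl=8 BbttNNll=4 BbttNnLL=8 BbttNnLl=16 BbttNnll=8 BbttnnLL=4 BbttnnLl=8 Bbttnnll=4 bbTtNNLL=2 bbTtNNLl=4 bbTtNNll=2 bbTtNnLL=4 bbTtNnLl=8 bbTtNnll=4 bbTtnnLL=2 bbTtnnLl=4 bbTtnnll=2 bbttNNLL=2 bbttNNLl=4 bbttNNll=2 bbttNnLL=4 bbttNnLl=8 bbttNnll=4 bbttnnLL=2 bbttnnLl=4 bbttnnll=2
B_ T_ nn ll hits 6/256; gcd=2; 6÷2/256÷2 = 3/128

P(B_ T_ nn ll) = 3/128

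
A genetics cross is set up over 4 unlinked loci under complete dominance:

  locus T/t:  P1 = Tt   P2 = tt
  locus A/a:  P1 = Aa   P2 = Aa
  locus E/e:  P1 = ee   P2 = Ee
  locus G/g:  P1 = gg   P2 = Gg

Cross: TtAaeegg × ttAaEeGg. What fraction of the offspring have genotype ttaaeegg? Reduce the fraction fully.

P(ttaaeegg) = 1/32

TtAaeegg gametes: TAeg×4, Taeg×4, tAeg×4, taeg×4
ttAaEeGg gametes: tAEG×2, tAEg×2, tAeG×2, tAeg×2, taEG×2, taEg×2, taeG×2, taeg×2
TtAaeegg×ttAaEeGg grid (16·16=256): TtAAEeGg=8 TtAAEegg=8 TtAAeeGg=8 TtAAeegg=8 TtAaEeGg=16 TtAaEegg=16 TtAaeeGg=16 TtAaeegg=16 TtaaEeGg=8 TtaaEegg=8 TtaaeeGg=8 Ttaaeegg=8 ttAAEeGg=8 ttAAEegg=8 ttAAeeGg=8 ttAAeegg=8 ttAaEeGg=16 ttAaEegg=16 ttAaeeGg=16 ttAaeegg=16 ttaaEeGg=8 ttaaEegg=8 ttaaeeGg=8 ttaaeegg=8
ttaaeegg hits 8/256; gcd=8; 8÷8/256÷8 = 1/32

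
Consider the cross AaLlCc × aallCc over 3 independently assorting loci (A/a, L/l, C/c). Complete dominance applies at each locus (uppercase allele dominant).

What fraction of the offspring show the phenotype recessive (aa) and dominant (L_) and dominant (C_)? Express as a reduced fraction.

AaLlCc gametes: ALC×1, ALc×1, AlC×1, Alc×1, aLC×1, aLc×1, alC×1, alc×1
aallCc gametes: alC×4, alc×4
AaLlCc×aallCc grid (8·8=64): AaLlCC=4 AaLlCc=8 AaLlcc=4 AallCC=4 AallCc=8 Aallcc=4 aaLlCC=4 aaLlCc=8 aaLlcc=4 aallCC=4 aallCc=8 aallcc=4
aa L_ C_ hits 12/64; gcd=4; 12÷4/64÷4 = 3/16

P(aa L_ C_) = 3/16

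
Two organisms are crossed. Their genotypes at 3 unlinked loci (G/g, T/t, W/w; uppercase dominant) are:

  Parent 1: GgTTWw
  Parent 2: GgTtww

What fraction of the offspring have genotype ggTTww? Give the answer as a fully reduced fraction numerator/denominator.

GgTTWw gametes: GTW×2, GTw×2, gTW×2, gTw×2
GgTtww gametes: GTw×2, Gtw×2, gTw×2, gtw×2
GgTTWw×GgTtww grid (8·8=64): GGTTWw=4 GGTTww=4 GGTtWw=4 GGTtww=4 GgTTWw=8 GgTTww=8 GgTtWw=8 GgTtww=8 ggTTWw=4 ggTTww=4 ggTtWw=4 ggTtww=4
ggTTww hits 4/64; gcd=4; 4÷4/64÷4 = 1/16

P(ggTTww) = 1/16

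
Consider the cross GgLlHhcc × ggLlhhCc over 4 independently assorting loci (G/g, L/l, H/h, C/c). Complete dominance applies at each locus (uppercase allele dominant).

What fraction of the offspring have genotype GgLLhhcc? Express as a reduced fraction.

P(GgLLhhcc) = 1/32

GgLlHhcc gametes: GLHc×2, GLhc×2, GlHc×2, Glhc×2, gLHc×2, gLhc×2, glHc×2, glhc×2
ggLlhhCc gametes: gLhC×4, gLhc×4, glhC×4, glhc×4
GgLlHhcc×ggLlhhCc grid (16·16=256): GgLLHhCc=8 GgLLHhcc=8 GgLLhhCc=8 GgLLhhcc=8 GgLlHhCc=16 GgLlHhcc=16 GgLlhhCc=16 GgLlhhcc=16 GgllHhCc=8 GgllHhcc=8 GgllhhCc=8 Ggllhhcc=8 ggLLHhCc=8 ggLLHhcc=8 ggLLhhCc=8 ggLLhhcc=8 ggLlHhCc=16 ggLlHhcc=16 ggLlhhCc=16 ggLlhhcc=16 ggllHhCc=8 ggllHhcc=8 ggllhhCc=8 ggllhhcc=8
GgLLhhcc hits 8/256; gcd=8; 8÷8/256÷8 = 1/32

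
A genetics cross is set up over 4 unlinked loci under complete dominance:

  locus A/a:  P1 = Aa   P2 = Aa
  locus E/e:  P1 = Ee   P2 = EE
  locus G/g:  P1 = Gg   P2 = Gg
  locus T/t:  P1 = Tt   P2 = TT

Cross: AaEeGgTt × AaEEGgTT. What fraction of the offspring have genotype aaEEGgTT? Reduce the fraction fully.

AaEeGgTt gametes: AEGT×1, AEGt×1, AEgT×1, AEgt×1, AeGT×1, AeGt×1, AegT×1, Aegt×1, aEGT×1, aEGt×1, aEgT×1, aEgt×1, aeGT×1, aeGt×1, aegT×1, aegt×1
AaEEGgTT gametes: AEGT×4, AEgT×4, aEGT×4, aEgT×4
AaEeGgTt×AaEEGgTT grid (16·16=256): AAEEGGTT=4 AAEEGGTt=4 AAEEGgTT=8 AAEEGgTt=8 AAEEggTT=4 AAEEggTt=4 AAEeGGTT=4 AAEeGGTt=4 AAEeGgTT=8 AAEeGgTt=8 AAEeggTT=4 AAEeggTt=4 AaEEGGTT=8 AaEEGGTt=8 AaEEGgTT=16 AaEEGgTt=16 AaEEggTT=8 AaEEggTt=8 AaEeGGTT=8 AaEeGGTt=8 AaEeGgTT=16 AaEeGgTt=16 AaEeggTT=8 AaEeggTt=8 aaEEGGTT=4 aaEEGGTt=4 aaEEGgTT=8 aaEEGgTt=8 aaEEggTT=4 aaEEggTt=4 aaEeGGTT=4 aaEeGGTt=4 aaEeGgTT=8 aaEeGgTt=8 aaEeggTT=4 aaEeggTt=4
aaEEGgTT hits 8/256; gcd=8; 8÷8/256÷8 = 1/32

P(aaEEGgTT) = 1/32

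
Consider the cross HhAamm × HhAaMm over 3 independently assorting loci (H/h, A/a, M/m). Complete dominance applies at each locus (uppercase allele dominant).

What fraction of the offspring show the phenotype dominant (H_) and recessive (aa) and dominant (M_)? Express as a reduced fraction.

HhAamm gametes: HAm×2, Ham×2, hAm×2, ham×2
HhAaMm gametes: HAM×1, HAm×1, HaM×1, Ham×1, hAM×1, hAm×1, haM×1, ham×1
HhAamm×HhAaMm grid (8·8=64): HHAAMm=2 HHAAmm=2 HHAaMm=4 HHAamm=4 HHaaMm=2 HHaamm=2 HhAAMm=4 HhAAmm=4 HhAaMm=8 HhAamm=8 HhaaMm=4 Hhaamm=4 hhAAMm=2 hhAAmm=2 hhAaMm=4 hhAamm=4 hhaaMm=2 hhaamm=2
H_ aa M_ hits 6/64; gcd=2; 6÷2/64÷2 = 3/32

P(H_ aa M_) = 3/32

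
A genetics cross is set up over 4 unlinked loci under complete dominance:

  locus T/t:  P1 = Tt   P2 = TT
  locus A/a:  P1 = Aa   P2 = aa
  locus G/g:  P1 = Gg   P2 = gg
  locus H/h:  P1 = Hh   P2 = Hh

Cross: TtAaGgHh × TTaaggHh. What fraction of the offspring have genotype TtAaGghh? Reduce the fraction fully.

TtAaGgHh gametes: TAGH×1, TAGh×1, TAgH×1, TAgh×1, TaGH×1, TaGh×1, TagH×1, Tagh×1, tAGH×1, tAGh×1, tAgH×1, tAgh×1, taGH×1, taGh×1, tagH×1, tagh×1
TTaaggHh gametes: TagH×8, Tagh×8
TtAaGgHh×TTaaggHh grid (16·16=256): TTAaGgHH=8 TTAaGgHh=16 TTAaGghh=8 TTAaggHH=8 TTAaggHh=16 TTAagghh=8 TTaaGgHH=8 TTaaGgHh=16 TTaaGghh=8 TTaaggHH=8 TTaaggHh=16 TTaagghh=8 TtAaGgHH=8 TtAaGgHh=16 TtAaGghh=8 TtAaggHH=8 TtAaggHh=16 TtAagghh=8 TtaaGgHH=8 TtaaGgHh=16 TtaaGghh=8 TtaaggHH=8 TtaaggHh=16 Ttaagghh=8
TtAaGghh hits 8/256; gcd=8; 8÷8/256÷8 = 1/32

P(TtAaGghh) = 1/32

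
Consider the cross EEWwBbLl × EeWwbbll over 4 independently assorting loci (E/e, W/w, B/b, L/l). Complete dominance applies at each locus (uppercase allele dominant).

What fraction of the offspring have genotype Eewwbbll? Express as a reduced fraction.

EEWwBbLl gametes: EWBL×2, EWBl×2, EWbL×2, EWbl×2, EwBL×2, EwBl×2, EwbL×2, Ewbl×2
EeWwbbll gametes: EWbl×4, Ewbl×4, eWbl×4, ewbl×4
EEWwBbLl×EeWwbbll grid (16·16=256): EEWWBbLl=8 EEWWBbll=8 EEWWbbLl=8 EEWWbbll=8 EEWwBbLl=16 EEWwBbll=16 EEWwbbLl=16 EEWwbbll=16 EEwwBbLl=8 EEwwBbll=8 EEwwbbLl=8 EEwwbbll=8 EeWWBbLl=8 EeWWBbll=8 EeWWbbLl=8 EeWWbbll=8 EeWwBbLl=16 EeWwBbll=16 EeWwbbLl=16 EeWwbbll=16 EewwBbLl=8 EewwBbll=8 EewwbbLl=8 Eewwbbll=8
Eewwbbll hits 8/256; gcd=8; 8÷8/256÷8 = 1/32

P(Eewwbbll) = 1/32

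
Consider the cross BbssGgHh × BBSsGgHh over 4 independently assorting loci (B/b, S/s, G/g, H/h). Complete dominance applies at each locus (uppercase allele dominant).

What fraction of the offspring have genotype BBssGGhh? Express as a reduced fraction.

P(BBssGGhh) = 1/64

BbssGgHh gametes: BsGH×2, BsGh×2, BsgH×2, Bsgh×2, bsGH×2, bsGh×2, bsgH×2, bsgh×2
BBSsGgHh gametes: BSGH×2, BSGh×2, BSgH×2, BSgh×2, BsGH×2, BsGh×2, BsgH×2, Bsgh×2
BbssGgHh×BBSsGgHh grid (16·16=256): BBSsGGHH=4 BBSsGGHh=8 BBSsGGhh=4 BBSsGgHH=8 BBSsGgHh=16 BBSsGghh=8 BBSsggHH=4 BBSsggHh=8 BBSsgghh=4 BBssGGHH=4 BBssGGHh=8 BBssGGhh=4 BBssGgHH=8 BBssGgHh=16 BBssGghh=8 BBssggHH=4 BBssggHh=8 BBssgghh=4 BbSsGGHH=4 BbSsGGHh=8 BbSsGGhh=4 BbSsGgHH=8 BbSsGgHh=16 BbSsGghh=8 BbSsggHH=4 BbSsggHh=8 BbSsgghh=4 BbssGGHH=4 BbssGGHh=8 BbssGGhh=4 BbssGgHH=8 BbssGgHh=16 BbssGghh=8 BbssggHH=4 BbssggHh=8 Bbssgghh=4
BBssGGhh hits 4/256; gcd=4; 4÷4/256÷4 = 1/64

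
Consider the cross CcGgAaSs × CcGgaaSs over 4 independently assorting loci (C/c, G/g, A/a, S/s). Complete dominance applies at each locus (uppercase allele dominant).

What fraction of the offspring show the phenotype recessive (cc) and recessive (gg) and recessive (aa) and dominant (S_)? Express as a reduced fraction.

CcGgAaSs gametes: CGAS×1, CGAs×1, CGaS×1, CGas×1, CgAS×1, CgAs×1, CgaS×1, Cgas×1, cGAS×1, cGAs×1, cGaS×1, cGas×1, cgAS×1, cgAs×1, cgaS×1, cgas×1
CcGgaaSs gametes: CGaS×2, CGas×2, CgaS×2, Cgas×2, cGaS×2, cGas×2, cgaS×2, cgas×2
CcGgAaSs×CcGgaaSs grid (16·16=256): CCGGAaSS=2 CCGGAaSs=4 CCGGAass=2 CCGGaaSS=2 CCGGaaSs=4 CCGGaass=2 CCGgAaSS=4 CCGgAaSs=8 CCGgAass=4 CCGgaaSS=4 CCGgaaSs=8 CCGgaass=4 CCggAaSS=2 CCggAaSs=4 CCggAass=2 CCggaaSS=2 CCggaaSs=4 CCggaass=2 CcGGAaSS=4 CcGGAaSs=8 CcGGAass=4 CcGGaaSS=4 CcGGaaSs=8 CcGGaass=4 CcGgAaSS=8 CcGgAaSs=16 CcGgAass=8 CcGgaaSS=8 CcGgaaSs=16 CcGgaass=8 CcggAaSS=4 CcggAaSs=8 CcggAass=4 CcggaaSS=4 CcggaaSs=8 Ccggaass=4 ccGGAaSS=2 ccGGAaSs=4 ccGGAass=2 ccGGaaSS=2 ccGGaaSs=4 ccGGaass=2 ccGgAaSS=4 ccGgAaSs=8 ccGgAass=4 ccGgaaSS=4 ccGgaaSs=8 ccGgaass=4 ccggAaSS=2 ccggAaSs=4 ccggAass=2 ccggaaSS=2 ccggaaSs=4 ccggaass=2
cc gg aa S_ hits 6/256; gcd=2; 6÷2/256÷2 = 3/128

P(cc gg aa S_) = 3/128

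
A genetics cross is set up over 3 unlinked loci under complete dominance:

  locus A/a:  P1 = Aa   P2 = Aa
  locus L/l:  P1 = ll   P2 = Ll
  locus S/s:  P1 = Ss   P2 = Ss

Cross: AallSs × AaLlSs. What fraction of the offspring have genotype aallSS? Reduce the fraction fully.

AallSs gametes: AlS×2, Als×2, alS×2, als×2
AaLlSs gametes: ALS×1, ALs×1, AlS×1, Als×1, aLS×1, aLs×1, alS×1, als×1
AallSs×AaLlSs grid (8·8=64): AALlSS=2 AALlSs=4 AALlss=2 AAllSS=2 AAllSs=4 AAllss=2 AaLlSS=4 AaLlSs=8 AaLlss=4 AallSS=4 AallSs=8 Aallss=4 aaLlSS=2 aaLlSs=4 aaLlss=2 aallSS=2 aallSs=4 aallss=2
aallSS hits 2/64; gcd=2; 2÷2/64÷2 = 1/32

P(aallSS) = 1/32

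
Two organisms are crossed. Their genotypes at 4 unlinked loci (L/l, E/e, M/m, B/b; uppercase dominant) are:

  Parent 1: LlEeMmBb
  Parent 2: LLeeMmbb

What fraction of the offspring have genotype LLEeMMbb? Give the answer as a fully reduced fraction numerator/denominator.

LlEeMmBb gametes: LEMB×1, LEMb×1, LEmB×1, LEmb×1, LeMB×1, LeMb×1, LemB×1, Lemb×1, lEMB×1, lEMb×1, lEmB×1, lEmb×1, leMB×1, leMb×1, lemB×1, lemb×1
LLeeMmbb gametes: LeMb×8, Lemb×8
LlEeMmBb×LLeeMmbb grid (16·16=256): LLEeMMBb=8 LLEeMMbb=8 LLEeMmBb=16 LLEeMmbb=16 LLEemmBb=8 LLEemmbb=8 LLeeMMBb=8 LLeeMMbb=8 LLeeMmBb=16 LLeeMmbb=16 LLeemmBb=8 LLeemmbb=8 LlEeMMBb=8 LlEeMMbb=8 LlEeMmBb=16 LlEeMmbb=16 LlEemmBb=8 LlEemmbb=8 LleeMMBb=8 LleeMMbb=8 LleeMmBb=16 LleeMmbb=16 LleemmBb=8 Lleemmbb=8
LLEeMMbb hits 8/256; gcd=8; 8÷8/256÷8 = 1/32

P(LLEeMMbb) = 1/32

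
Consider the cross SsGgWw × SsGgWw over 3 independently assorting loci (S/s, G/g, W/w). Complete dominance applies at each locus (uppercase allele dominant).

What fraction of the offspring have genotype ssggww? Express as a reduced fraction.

SsGgWw gametes: SGW×1, SGw×1, SgW×1, Sgw×1, sGW×1, sGw×1, sgW×1, sgw×1
SsGgWw gametes: SGW×1, SGw×1, SgW×1, Sgw×1, sGW×1, sGw×1, sgW×1, sgw×1
SsGgWw×SsGgWw grid (8·8=64): SSGGWW=1 SSGGWw=2 SSGGww=1 SSGgWW=2 SSGgWw=4 SSGgww=2 SSggWW=1 SSggWw=2 SSggww=1 SsGGWW=2 SsGGWw=4 SsGGww=2 SsGgWW=4 SsGgWw=8 SsGgww=4 SsggWW=2 SsggWw=4 Ssggww=2 ssGGWW=1 ssGGWw=2 ssGGww=1 ssGgWW=2 ssGgWw=4 ssGgww=2 ssggWW=1 ssggWw=2 ssggww=1
ssggww hits 1/64; gcd=1; 1÷1/64÷1 = 1/64

P(ssggww) = 1/64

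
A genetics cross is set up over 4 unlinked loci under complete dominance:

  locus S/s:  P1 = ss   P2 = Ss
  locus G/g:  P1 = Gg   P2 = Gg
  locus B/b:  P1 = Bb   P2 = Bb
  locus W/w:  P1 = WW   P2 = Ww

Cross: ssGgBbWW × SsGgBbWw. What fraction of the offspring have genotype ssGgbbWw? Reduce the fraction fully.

P(ssGgbbWw) = 1/32

ssGgBbWW gametes: sGBW×4, sGbW×4, sgBW×4, sgbW×4
SsGgBbWw gametes: SGBW×1, SGBw×1, SGbW×1, SGbw×1, SgBW×1, SgBw×1, SgbW×1, Sgbw×1, sGBW×1, sGBw×1, sGbW×1, sGbw×1, sgBW×1, sgBw×1, sgbW×1, sgbw×1
ssGgBbWW×SsGgBbWw grid (16·16=256): SsGGBBWW=4 SsGGBBWw=4 SsGGBbWW=8 SsGGBbWw=8 SsGGbbWW=4 SsGGbbWw=4 SsGgBBWW=8 SsGgBBWw=8 SsGgBbWW=16 SsGgBbWw=16 SsGgbbWW=8 SsGgbbWw=8 SsggBBWW=4 SsggBBWw=4 SsggBbWW=8 SsggBbWw=8 SsggbbWW=4 SsggbbWw=4 ssGGBBWW=4 ssGGBBWw=4 ssGGBbWW=8 ssGGBbWw=8 ssGGbbWW=4 ssGGbbWw=4 ssGgBBWW=8 ssGgBBWw=8 ssGgBbWW=16 ssGgBbWw=16 ssGgbbWW=8 ssGgbbWw=8 ssggBBWW=4 ssggBBWw=4 ssggBbWW=8 ssggBbWw=8 ssggbbWW=4 ssggbbWw=4
ssGgbbWw hits 8/256; gcd=8; 8÷8/256÷8 = 1/32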